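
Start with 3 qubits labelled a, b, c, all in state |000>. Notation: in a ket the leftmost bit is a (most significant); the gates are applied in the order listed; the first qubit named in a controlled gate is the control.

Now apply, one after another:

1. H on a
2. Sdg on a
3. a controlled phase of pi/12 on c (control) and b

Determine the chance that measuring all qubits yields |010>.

The probability of measuring |010> is 0.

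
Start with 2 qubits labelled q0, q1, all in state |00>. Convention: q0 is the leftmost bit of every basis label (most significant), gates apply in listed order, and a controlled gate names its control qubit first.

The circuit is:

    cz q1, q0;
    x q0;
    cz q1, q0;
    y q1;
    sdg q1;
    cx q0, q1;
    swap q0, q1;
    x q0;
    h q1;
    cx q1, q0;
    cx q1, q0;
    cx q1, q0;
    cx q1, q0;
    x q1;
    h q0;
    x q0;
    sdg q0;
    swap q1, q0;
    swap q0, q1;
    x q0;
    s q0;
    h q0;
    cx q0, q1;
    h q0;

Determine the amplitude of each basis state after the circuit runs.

The final amplitudes are I/2 on |00>, -I/2 on |01>, I/2 on |10>, -I/2 on |11>. Key observation: gates 10-13 undo each other exactly, leaving only the rest of the circuit to track.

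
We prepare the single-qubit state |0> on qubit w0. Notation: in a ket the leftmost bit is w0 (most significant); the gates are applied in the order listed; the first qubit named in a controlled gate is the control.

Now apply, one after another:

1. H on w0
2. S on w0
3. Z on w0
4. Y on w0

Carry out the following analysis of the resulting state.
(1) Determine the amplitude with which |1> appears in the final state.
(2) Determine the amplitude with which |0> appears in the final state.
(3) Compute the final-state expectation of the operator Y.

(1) |1> carries amplitude sqrt(2)*I/2 in the final state.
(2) |0> carries amplitude -sqrt(2)/2 in the final state.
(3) The observable Y averages to -1.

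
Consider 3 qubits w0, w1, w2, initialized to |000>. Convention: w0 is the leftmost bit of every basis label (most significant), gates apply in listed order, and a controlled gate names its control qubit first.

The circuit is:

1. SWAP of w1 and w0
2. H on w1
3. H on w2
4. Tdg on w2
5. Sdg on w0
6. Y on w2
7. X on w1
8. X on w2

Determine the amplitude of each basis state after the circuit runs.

The resulting statevector has amplitude I/2 on |000>, -exp(I*pi/4)/2 on |001>, I/2 on |010>, -exp(I*pi/4)/2 on |011>, 0 on |100>, 0 on |101>, 0 on |110>, 0 on |111>.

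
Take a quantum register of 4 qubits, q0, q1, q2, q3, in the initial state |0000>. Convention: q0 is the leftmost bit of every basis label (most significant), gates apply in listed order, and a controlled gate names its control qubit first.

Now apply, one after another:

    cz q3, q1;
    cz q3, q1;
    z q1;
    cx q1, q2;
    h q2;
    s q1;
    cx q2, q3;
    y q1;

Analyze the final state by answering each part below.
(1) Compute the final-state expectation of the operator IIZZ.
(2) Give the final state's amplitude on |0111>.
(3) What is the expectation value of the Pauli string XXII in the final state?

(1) In the final state, IIZZ has expectation 1. Key observation: steps 1-2 multiply out to the identity, so the circuit reduces to the remaining gates.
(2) The final state's coefficient on |0111> equals sqrt(2)*I/2.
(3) The observable XXII averages to 0.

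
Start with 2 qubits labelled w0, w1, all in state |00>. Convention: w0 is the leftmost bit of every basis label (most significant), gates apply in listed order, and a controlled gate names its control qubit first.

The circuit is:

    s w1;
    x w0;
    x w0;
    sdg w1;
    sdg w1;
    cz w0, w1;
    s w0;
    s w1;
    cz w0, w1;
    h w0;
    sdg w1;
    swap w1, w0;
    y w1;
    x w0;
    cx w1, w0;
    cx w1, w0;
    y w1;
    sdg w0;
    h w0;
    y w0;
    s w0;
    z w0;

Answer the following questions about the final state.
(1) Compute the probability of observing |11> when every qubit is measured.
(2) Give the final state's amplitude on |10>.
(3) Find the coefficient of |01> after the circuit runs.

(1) Outcome |11> occurs with probability 1/4. Key observation: the block from step 2 through step 3 cancels to the identity and can be dropped.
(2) The amplitude on |10> is -I/2.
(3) |01> carries amplitude 1/2 in the final state.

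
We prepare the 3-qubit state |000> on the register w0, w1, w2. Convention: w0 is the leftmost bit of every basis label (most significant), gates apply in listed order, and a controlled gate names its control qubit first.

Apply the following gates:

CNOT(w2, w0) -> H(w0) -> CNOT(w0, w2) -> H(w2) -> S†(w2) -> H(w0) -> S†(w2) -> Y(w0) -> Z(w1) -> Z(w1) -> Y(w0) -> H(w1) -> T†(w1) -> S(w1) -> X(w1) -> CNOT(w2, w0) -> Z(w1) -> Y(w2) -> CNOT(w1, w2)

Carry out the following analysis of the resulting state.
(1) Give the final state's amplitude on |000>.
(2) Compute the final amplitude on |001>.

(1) The amplitude on |000> is exp(3*I*pi/4)/2.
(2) The amplitude on |001> is exp(3*I*pi/4)/2.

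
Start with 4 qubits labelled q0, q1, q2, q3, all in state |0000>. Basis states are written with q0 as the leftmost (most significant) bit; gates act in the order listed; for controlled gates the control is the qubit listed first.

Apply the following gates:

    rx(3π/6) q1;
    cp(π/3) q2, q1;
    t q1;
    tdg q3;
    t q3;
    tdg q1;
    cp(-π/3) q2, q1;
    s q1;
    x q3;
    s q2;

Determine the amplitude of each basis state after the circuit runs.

After the circuit, the state carries amplitude sqrt(2)/2 on |0001>, sqrt(2)/2 on |0101>, and 0 on every other basis state. Key observation: the block from step 2 through step 7 cancels to the identity and can be dropped.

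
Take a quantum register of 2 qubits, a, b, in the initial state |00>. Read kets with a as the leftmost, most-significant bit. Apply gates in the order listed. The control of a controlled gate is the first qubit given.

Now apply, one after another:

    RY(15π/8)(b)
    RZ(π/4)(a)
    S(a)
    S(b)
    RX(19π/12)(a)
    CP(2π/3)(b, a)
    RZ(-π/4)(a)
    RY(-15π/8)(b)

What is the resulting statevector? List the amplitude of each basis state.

The resulting statevector has amplitude -sqrt(sqrt(2)/4 + 1/2)*cos(pi/16)**2/2 - sqrt(3)*sqrt(1/2 - sqrt(2)/4)*cos(pi/16)**2/2 - I*sqrt(sqrt(2)/4 + 1/2)*sin(pi/16)**2/2 - sqrt(3)*I*sqrt(1/2 - sqrt(2)/4)*sin(pi/16)**2/2 on |00>, -sqrt(sqrt(2)/4 + 1/2)*sin(pi/16)*cos(pi/16)/2 - sqrt(3)*sqrt(1/2 - sqrt(2)/4)*sin(pi/16)*cos(pi/16)/2 + sqrt(3)*I*sqrt(1/2 - sqrt(2)/4)*sin(pi/16)*cos(pi/16)/2 + I*sqrt(sqrt(2)/4 + 1/2)*sin(pi/16)*cos(pi/16)/2 on |01>, -sqrt(3)*I*sqrt(sqrt(2)/4 + 1/2)*exp(-I*pi/4)*cos(pi/16)**2/2 - sqrt(1/2 - sqrt(2)/4)*exp(5*I*pi/12)*sin(pi/16)**2/2 + sqrt(3)*sqrt(sqrt(2)/4 + 1/2)*exp(5*I*pi/12)*sin(pi/16)**2/2 + I*sqrt(1/2 - sqrt(2)/4)*exp(-I*pi/4)*cos(pi/16)**2/2 on |10>, -sqrt(3)*sqrt(sqrt(2)/4 + 1/2)*exp(5*I*pi/12)*sin(pi/16)*cos(pi/16)/2 - sqrt(3)*I*sqrt(sqrt(2)/4 + 1/2)*exp(-I*pi/4)*sin(pi/16)*cos(pi/16)/2 + I*sqrt(1/2 - sqrt(2)/4)*exp(-I*pi/4)*sin(pi/16)*cos(pi/16)/2 + sqrt(1/2 - sqrt(2)/4)*exp(5*I*pi/12)*sin(pi/16)*cos(pi/16)/2 on |11>.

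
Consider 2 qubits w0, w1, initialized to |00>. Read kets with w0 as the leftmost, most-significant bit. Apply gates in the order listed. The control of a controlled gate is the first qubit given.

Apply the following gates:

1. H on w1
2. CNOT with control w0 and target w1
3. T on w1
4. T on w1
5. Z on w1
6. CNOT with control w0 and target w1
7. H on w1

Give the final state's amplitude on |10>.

The final state's coefficient on |10> equals 0.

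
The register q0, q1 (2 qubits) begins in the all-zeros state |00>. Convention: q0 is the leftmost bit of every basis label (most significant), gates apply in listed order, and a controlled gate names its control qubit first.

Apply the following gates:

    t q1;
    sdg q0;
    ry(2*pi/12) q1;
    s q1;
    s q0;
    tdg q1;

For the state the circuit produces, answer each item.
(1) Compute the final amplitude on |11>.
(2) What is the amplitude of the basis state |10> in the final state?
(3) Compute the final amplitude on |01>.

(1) |11> carries amplitude 0 in the final state.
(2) The amplitude on |10> is 0.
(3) The final state's coefficient on |01> equals (-sqrt(2) + sqrt(6))*exp(I*pi/4)/4.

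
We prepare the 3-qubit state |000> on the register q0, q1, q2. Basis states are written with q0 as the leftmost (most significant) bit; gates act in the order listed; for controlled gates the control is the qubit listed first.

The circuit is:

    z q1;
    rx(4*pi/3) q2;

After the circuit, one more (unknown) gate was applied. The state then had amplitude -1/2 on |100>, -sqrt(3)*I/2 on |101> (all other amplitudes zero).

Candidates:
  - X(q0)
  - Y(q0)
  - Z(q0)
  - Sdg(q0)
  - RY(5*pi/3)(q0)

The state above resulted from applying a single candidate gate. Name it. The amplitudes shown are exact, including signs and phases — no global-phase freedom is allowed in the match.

It was X(q0) that produced the state shown.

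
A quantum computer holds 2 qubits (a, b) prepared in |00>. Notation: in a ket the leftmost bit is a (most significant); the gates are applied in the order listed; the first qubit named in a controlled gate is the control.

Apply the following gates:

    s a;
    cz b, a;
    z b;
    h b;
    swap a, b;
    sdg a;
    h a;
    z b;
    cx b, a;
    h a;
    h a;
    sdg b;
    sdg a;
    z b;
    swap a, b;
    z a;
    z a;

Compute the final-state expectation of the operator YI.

In the final state, YI has expectation 0.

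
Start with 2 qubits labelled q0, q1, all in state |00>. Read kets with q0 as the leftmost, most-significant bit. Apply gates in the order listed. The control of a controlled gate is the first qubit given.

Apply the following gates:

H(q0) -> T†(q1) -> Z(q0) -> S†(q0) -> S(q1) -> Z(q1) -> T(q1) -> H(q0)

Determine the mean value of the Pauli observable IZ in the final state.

The observable IZ averages to 1.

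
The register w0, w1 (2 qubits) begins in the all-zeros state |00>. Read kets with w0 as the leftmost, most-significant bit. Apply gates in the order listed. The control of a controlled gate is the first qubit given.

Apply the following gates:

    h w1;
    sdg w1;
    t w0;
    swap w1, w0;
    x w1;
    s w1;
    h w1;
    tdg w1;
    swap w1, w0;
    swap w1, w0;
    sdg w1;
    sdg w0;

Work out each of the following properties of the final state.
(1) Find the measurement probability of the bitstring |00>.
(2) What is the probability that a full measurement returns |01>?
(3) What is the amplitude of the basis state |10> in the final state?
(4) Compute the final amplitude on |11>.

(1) The probability of measuring |00> is 1/4.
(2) The probability of measuring |01> is 1/4.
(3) The amplitude on |10> is -I/2.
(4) |11> carries amplitude -exp(3*I*pi/4)/2 in the final state.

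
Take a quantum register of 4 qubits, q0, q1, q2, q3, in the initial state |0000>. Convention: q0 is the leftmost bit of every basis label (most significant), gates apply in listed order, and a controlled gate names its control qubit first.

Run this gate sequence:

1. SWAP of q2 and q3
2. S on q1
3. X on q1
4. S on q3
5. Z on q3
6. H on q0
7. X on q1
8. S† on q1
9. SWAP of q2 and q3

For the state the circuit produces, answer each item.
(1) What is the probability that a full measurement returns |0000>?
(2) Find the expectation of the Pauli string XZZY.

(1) Outcome |0000> occurs with probability 1/2.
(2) In the final state, XZZY has expectation 0.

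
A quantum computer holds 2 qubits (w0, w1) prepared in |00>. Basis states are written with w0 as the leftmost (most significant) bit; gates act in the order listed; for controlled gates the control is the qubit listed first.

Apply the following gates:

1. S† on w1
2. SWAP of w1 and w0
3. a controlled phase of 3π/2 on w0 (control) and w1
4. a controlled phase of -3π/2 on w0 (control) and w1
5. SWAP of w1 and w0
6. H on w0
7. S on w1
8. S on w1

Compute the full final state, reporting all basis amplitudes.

After the circuit, the state carries amplitude sqrt(2)/2 on |00>, 0 on |01>, sqrt(2)/2 on |10>, 0 on |11>. Key observation: steps 2-5 multiply out to the identity, so the circuit reduces to the remaining gates.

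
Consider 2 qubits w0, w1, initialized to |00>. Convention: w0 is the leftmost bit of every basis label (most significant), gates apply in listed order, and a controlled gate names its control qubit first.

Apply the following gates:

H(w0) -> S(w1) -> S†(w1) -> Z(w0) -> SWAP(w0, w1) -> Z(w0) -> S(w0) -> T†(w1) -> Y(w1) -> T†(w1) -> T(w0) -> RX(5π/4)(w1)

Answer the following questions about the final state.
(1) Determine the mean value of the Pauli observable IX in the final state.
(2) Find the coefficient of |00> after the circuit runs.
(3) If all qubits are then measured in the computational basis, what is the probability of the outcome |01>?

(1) In the final state, IX has expectation 1.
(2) |00> carries amplitude sqrt(2)*(-sqrt(2 - sqrt(2)) - I*sqrt(sqrt(2) + 2))*exp(I*pi/4)/4 in the final state.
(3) Outcome |01> occurs with probability 1/2.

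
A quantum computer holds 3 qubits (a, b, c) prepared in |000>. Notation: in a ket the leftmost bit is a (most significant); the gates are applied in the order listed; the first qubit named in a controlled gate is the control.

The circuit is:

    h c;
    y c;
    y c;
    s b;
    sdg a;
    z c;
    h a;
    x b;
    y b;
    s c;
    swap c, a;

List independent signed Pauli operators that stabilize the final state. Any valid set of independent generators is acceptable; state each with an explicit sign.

One valid set of independent stabilizer generators is -YII, +IIX, +IZI (any independent generating set of the same group is equally correct).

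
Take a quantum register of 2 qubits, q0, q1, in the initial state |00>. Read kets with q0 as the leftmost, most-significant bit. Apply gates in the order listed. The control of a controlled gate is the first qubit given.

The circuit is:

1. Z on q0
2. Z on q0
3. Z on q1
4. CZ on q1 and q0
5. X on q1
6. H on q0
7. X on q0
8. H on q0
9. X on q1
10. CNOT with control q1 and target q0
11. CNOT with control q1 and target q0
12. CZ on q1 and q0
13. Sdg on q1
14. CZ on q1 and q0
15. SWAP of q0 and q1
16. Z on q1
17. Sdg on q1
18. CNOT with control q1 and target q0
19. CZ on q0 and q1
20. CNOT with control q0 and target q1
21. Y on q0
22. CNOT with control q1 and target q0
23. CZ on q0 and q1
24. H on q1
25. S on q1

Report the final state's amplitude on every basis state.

The resulting statevector has amplitude 0 on |00>, 0 on |01>, sqrt(2)*I/2 on |10>, -sqrt(2)/2 on |11>.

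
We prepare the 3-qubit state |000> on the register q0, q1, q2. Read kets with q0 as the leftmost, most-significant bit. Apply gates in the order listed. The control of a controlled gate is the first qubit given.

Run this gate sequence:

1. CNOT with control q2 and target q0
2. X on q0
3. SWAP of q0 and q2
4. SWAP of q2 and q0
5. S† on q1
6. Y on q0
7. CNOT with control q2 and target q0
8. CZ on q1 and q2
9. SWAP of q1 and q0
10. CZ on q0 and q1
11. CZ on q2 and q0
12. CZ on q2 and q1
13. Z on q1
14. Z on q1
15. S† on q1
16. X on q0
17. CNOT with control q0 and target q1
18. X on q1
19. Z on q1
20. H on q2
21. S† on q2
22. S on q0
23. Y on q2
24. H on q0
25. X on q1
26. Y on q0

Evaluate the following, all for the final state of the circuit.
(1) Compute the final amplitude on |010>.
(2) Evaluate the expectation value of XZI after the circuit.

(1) The amplitude on |010> is -I/2.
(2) The expectation value of XZI is -1.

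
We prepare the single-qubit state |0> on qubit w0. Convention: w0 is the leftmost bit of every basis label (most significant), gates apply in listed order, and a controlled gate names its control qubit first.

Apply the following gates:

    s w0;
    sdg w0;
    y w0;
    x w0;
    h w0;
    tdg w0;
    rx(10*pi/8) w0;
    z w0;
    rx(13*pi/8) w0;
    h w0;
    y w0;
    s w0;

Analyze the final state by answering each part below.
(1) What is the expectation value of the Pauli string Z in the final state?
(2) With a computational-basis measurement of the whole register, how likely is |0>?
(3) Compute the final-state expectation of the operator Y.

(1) The observable Z averages to sqrt(2)/2. Key observation: the block from step 1 through step 2 cancels to the identity and can be dropped.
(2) A full measurement returns |0> with probability sqrt(2)/4 + 1/2.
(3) In the final state, Y has expectation -sqrt(2)*I*exp(-I*pi/4)*sin(3*pi/16)*cos(3*pi/16)/2 - I*sqrt(1/2 - sqrt(2)/4)*sqrt(sqrt(2)/4 + 1/2)*exp(-I*pi/4)*cos(3*pi/16)**2 - I*sqrt(1/2 - sqrt(2)/4)*sqrt(sqrt(2)/4 + 1/2)*exp(I*pi/4)*sin(3*pi/16)**2 + I*sqrt(1/2 - sqrt(2)/4)*sqrt(sqrt(2)/4 + 1/2)*exp(-I*pi/4)*sin(3*pi/16)**2 + I*sqrt(1/2 - sqrt(2)/4)*sqrt(sqrt(2)/4 + 1/2)*exp(I*pi/4)*cos(3*pi/16)**2 + sqrt(2)*I*exp(I*pi/4)*sin(3*pi/16)*cos(3*pi/16)/2.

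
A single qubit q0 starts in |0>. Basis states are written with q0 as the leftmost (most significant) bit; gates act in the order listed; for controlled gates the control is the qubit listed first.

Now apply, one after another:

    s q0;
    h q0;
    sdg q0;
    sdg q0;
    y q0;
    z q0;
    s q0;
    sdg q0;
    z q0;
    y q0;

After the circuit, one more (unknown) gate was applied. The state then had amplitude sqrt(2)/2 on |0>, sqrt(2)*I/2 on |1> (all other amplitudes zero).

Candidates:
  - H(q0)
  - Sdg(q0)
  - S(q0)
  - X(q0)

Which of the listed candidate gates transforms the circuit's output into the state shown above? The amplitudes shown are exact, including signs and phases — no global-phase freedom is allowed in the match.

It was Sdg(q0) that produced the state shown. Key observation: gates 5-10 undo each other exactly, leaving only the rest of the circuit to track.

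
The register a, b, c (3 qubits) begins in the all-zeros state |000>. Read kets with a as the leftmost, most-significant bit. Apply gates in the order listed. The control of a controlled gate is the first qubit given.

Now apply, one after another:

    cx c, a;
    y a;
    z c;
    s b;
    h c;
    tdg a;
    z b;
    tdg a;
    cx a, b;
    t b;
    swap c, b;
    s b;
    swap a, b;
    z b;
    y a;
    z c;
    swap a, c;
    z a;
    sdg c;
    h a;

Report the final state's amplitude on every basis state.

The resulting statevector has amplitude 0 on |000>, 0 on |001>, -exp(I*pi/4)/2 on |010>, -exp(I*pi/4)/2 on |011>, 0 on |100>, 0 on |101>, exp(I*pi/4)/2 on |110>, exp(I*pi/4)/2 on |111>.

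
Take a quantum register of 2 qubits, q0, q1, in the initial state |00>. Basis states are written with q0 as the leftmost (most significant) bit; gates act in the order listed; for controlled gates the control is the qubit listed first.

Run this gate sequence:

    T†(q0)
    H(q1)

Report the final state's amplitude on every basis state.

The resulting statevector has amplitude sqrt(2)/2 on |00>, sqrt(2)/2 on |01>, 0 on |10>, 0 on |11>.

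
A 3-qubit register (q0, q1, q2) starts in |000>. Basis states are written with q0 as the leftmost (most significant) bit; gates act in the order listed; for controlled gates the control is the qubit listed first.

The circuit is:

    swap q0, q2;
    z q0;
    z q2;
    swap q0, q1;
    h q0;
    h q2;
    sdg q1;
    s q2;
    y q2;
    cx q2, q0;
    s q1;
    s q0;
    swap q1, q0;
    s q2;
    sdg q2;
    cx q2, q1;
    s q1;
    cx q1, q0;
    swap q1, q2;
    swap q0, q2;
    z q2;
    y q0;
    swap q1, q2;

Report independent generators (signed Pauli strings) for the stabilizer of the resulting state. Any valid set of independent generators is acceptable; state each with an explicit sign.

The final state is stabilized by the group generated by -XXZ, -IZX, -ZZI; other independent generating sets are equally valid.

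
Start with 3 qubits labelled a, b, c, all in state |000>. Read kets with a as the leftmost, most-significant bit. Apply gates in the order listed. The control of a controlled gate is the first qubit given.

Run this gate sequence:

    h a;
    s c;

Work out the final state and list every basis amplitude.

The resulting statevector has amplitude sqrt(2)/2 on |000>, sqrt(2)/2 on |100>, and 0 on every other basis state.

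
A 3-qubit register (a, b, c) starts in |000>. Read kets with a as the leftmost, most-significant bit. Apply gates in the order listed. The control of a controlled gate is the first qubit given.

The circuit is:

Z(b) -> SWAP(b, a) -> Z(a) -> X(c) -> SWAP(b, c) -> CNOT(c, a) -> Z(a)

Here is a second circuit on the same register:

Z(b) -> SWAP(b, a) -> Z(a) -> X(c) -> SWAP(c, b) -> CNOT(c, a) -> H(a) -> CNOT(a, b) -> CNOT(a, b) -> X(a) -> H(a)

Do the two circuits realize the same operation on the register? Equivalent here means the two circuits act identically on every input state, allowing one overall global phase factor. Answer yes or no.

Yes — the two circuits implement the same unitary up to a global phase.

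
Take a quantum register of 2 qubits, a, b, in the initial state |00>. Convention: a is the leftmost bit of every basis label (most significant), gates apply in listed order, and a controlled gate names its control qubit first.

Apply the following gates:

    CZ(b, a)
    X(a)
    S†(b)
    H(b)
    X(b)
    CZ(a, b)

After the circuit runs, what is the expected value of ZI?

In the final state, ZI has expectation -1.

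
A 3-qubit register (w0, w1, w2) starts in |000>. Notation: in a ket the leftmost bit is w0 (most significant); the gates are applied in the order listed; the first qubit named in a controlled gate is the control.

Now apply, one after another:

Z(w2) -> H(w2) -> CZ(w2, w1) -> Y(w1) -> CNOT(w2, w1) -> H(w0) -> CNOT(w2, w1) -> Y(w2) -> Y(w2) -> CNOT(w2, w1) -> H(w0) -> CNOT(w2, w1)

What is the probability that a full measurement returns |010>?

The probability of measuring |010> is 1/2. Key observation: steps 5-12 multiply out to the identity, so the circuit reduces to the remaining gates.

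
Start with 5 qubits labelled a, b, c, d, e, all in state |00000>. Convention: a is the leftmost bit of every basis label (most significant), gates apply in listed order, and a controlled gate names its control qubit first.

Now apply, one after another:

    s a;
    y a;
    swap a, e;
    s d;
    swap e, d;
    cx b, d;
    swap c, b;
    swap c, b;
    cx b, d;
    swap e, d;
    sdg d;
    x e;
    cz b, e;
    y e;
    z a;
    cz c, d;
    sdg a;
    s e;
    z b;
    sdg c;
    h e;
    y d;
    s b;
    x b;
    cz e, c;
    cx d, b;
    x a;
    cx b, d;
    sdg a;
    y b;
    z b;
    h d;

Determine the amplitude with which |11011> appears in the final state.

|11011> carries amplitude -1/2 in the final state.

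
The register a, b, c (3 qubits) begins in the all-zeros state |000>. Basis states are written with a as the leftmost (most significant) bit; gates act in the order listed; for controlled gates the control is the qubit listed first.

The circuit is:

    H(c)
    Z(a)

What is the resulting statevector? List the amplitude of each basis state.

After the circuit, the state carries amplitude sqrt(2)/2 on |000>, sqrt(2)/2 on |001>, and 0 on every other basis state.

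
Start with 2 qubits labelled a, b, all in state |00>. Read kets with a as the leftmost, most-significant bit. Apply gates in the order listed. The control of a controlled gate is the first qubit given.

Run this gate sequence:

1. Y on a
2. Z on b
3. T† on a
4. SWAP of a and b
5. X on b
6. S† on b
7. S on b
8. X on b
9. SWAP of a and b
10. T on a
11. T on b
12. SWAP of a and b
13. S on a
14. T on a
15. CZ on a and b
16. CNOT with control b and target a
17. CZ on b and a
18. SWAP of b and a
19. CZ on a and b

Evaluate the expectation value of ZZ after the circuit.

The expectation value of ZZ is 1.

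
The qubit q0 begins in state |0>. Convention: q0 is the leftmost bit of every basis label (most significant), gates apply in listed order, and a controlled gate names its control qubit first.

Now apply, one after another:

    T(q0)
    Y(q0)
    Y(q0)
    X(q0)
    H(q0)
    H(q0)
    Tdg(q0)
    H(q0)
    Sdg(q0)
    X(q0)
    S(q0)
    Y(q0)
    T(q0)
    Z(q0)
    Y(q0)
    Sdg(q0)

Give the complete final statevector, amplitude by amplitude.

After the circuit, the state carries amplitude -sqrt(2)*I/2 on |0>, -sqrt(2)*exp(3*I*pi/4)/2 on |1>.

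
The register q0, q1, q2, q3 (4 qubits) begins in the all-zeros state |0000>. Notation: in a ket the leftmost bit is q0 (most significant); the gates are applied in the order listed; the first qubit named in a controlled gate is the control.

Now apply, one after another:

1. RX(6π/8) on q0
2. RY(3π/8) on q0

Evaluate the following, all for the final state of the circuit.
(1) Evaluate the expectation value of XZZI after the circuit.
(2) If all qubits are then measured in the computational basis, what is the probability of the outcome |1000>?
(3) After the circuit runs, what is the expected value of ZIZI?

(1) In the final state, XZZI has expectation -sqrt(2*sqrt(2) + 4)/4.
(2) A full measurement returns |1000> with probability sqrt(4 - 2*sqrt(2))/8 + 1/2.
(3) In the final state, ZIZI has expectation -sqrt(4 - 2*sqrt(2))/4.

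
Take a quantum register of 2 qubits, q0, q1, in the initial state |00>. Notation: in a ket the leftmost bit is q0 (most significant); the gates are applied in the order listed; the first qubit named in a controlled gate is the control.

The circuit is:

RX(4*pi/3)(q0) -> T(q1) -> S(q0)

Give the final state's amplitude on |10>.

The final state's coefficient on |10> equals sqrt(3)/2.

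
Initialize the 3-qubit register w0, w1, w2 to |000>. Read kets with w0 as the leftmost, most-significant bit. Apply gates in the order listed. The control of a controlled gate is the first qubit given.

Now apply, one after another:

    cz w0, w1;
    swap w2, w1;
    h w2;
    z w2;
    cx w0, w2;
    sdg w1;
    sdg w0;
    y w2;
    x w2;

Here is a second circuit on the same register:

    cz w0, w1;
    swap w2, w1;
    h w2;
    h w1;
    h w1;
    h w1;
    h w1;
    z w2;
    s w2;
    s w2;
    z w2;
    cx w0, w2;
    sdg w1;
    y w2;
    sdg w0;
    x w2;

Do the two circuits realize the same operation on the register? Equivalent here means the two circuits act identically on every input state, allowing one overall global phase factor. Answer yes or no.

Yes — the two circuits implement the same unitary up to a global phase.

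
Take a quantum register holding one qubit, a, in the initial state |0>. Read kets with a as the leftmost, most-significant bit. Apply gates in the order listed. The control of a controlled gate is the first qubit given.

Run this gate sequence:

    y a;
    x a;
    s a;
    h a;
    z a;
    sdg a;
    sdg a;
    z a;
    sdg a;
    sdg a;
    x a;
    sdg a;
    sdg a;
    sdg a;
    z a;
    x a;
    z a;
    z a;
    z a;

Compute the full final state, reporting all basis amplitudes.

The resulting statevector has amplitude sqrt(2)/2 on |0>, -sqrt(2)*I/2 on |1>.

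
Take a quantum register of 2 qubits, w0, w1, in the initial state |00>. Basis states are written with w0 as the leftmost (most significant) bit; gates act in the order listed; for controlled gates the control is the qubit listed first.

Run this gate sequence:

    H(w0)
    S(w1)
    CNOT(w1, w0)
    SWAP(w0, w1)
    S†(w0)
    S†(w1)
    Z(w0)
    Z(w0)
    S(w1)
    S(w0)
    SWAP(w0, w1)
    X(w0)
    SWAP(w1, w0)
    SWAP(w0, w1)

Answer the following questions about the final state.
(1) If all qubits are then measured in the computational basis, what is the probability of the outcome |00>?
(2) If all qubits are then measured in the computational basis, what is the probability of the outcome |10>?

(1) A full measurement returns |00> with probability 1/2. Key observation: gates 4-11 undo each other exactly, leaving only the rest of the circuit to track.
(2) The probability of measuring |10> is 1/2.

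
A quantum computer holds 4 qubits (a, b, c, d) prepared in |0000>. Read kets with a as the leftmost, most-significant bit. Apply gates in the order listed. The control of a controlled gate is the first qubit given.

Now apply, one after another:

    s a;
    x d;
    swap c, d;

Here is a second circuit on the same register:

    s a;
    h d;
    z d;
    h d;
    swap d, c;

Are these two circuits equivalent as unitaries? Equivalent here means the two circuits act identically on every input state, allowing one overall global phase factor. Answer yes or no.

Yes, they are equivalent — the unitaries differ by at most a global phase.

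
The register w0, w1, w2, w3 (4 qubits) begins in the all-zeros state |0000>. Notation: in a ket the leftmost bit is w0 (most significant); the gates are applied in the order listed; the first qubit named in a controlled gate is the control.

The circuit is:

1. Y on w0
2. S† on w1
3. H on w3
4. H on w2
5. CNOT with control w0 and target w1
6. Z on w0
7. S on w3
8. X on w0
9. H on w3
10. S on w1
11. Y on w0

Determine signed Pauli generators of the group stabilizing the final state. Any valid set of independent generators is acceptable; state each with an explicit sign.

The final state is stabilized by the group generated by +IIXI, -IIIY, -ZIII, -IZII; other independent generating sets are equally valid.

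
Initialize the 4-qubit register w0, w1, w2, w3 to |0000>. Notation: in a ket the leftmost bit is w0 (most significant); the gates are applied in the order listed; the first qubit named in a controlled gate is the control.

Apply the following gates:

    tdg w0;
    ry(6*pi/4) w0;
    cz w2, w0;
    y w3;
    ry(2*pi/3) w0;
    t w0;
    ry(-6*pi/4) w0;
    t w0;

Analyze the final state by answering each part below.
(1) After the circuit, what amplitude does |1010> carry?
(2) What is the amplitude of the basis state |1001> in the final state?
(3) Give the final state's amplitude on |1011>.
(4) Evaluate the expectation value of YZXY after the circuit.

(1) The amplitude on |1010> is 0.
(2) |1001> carries amplitude -sqrt(3)/4 + 1/4 + exp(3*I*pi/4)/4 + sqrt(3)*exp(3*I*pi/4)/4 in the final state.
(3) The final state's coefficient on |1011> equals 0.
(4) In the final state, YZXY has expectation 0.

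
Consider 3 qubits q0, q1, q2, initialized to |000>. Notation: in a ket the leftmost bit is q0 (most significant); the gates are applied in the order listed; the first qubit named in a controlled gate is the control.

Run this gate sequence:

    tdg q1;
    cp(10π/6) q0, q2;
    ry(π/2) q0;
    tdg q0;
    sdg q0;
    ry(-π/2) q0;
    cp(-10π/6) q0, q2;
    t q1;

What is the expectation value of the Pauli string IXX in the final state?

In the final state, IXX has expectation 0.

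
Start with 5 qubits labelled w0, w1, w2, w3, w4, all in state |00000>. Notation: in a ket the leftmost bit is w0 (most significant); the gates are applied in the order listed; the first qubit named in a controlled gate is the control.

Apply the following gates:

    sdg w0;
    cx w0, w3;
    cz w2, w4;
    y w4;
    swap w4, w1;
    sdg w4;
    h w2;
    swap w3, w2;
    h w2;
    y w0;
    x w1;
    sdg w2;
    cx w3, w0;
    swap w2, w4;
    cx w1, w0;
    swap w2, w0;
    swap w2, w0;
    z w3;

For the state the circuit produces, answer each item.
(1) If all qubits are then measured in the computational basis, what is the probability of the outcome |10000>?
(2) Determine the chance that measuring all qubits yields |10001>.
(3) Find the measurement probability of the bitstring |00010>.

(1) The probability of measuring |10000> is 1/4. Key observation: gates 16-17 undo each other exactly, leaving only the rest of the circuit to track.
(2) The probability of measuring |10001> is 1/4.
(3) The probability of measuring |00010> is 1/4.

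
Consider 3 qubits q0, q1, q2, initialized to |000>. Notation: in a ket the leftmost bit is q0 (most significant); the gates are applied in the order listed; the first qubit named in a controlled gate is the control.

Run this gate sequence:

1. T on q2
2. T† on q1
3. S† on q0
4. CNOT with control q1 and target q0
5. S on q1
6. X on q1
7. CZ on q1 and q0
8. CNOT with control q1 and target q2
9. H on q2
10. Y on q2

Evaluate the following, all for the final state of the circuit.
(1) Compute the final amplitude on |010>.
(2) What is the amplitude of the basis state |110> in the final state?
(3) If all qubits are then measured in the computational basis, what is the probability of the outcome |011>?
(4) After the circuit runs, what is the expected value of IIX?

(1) The final state's coefficient on |010> equals sqrt(2)*I/2.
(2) The final state's coefficient on |110> equals 0.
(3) A full measurement returns |011> with probability 1/2.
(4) The observable IIX averages to 1.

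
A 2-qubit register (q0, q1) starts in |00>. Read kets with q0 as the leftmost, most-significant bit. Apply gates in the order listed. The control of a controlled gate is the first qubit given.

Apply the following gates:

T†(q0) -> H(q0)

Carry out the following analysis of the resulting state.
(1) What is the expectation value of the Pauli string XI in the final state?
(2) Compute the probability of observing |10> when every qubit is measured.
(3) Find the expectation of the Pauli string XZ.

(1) The expectation value of XI is 1.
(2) The probability of measuring |10> is 1/2.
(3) In the final state, XZ has expectation 1.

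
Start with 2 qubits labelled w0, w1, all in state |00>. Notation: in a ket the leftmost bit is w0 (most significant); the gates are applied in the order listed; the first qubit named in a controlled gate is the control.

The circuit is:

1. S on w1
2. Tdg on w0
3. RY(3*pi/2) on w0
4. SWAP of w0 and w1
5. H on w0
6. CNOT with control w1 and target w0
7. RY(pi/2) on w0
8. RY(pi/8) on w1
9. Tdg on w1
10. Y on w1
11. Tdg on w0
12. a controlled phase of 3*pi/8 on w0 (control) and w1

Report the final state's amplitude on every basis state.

The resulting statevector has amplitude 0 on |00>, 0 on |01>, -sin(3*pi/16) on |10>, -exp(5*I*pi/8)*sin(5*pi/16) on |11>.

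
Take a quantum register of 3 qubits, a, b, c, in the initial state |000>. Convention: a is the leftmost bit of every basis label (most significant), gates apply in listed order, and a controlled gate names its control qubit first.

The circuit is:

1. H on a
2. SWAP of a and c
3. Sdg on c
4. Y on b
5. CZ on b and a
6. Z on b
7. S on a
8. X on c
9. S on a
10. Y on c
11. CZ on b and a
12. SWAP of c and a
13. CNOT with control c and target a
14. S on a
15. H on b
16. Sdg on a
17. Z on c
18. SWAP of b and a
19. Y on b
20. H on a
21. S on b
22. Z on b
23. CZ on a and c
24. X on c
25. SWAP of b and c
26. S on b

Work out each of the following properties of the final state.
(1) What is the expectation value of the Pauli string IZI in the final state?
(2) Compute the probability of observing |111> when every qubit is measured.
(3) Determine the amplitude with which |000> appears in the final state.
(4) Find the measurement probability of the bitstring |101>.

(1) The expectation value of IZI is -1.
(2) A full measurement returns |111> with probability 1/2.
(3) The final state's coefficient on |000> equals 0.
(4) The probability of measuring |101> is 0.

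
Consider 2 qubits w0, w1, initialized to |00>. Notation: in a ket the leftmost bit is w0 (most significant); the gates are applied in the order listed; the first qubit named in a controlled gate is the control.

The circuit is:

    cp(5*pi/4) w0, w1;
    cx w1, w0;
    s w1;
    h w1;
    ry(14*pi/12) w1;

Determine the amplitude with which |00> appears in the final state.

The amplitude on |00> is -sqrt(3)/2.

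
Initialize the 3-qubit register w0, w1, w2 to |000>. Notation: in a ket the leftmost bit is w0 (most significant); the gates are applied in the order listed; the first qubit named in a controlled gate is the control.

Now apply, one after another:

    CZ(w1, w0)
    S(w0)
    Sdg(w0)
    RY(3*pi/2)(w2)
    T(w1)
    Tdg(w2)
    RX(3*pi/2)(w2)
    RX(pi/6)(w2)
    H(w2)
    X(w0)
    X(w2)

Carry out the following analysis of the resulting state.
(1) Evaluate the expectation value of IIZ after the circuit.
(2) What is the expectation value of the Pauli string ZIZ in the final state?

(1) The observable IIZ averages to sqrt(2)/2.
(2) The observable ZIZ averages to -sqrt(2)/2.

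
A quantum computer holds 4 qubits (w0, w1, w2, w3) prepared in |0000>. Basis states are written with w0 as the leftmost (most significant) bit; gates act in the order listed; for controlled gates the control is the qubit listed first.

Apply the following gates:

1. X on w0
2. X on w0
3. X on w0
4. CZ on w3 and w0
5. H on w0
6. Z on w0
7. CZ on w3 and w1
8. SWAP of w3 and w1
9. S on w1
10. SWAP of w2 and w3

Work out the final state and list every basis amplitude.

The resulting statevector has amplitude sqrt(2)/2 on |0000>, sqrt(2)/2 on |1000>, and 0 on every other basis state. Key observation: the block from step 2 through step 3 cancels to the identity and can be dropped.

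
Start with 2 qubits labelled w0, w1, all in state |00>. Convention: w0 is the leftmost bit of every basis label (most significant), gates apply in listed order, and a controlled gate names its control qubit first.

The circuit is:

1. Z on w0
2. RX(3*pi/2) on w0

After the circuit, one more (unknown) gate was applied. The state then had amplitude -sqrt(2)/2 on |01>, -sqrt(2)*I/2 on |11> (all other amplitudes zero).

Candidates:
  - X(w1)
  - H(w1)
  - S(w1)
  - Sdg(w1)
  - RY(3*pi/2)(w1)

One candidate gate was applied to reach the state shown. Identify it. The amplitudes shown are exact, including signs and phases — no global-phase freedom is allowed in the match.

The unique candidate consistent with the amplitudes is X(w1).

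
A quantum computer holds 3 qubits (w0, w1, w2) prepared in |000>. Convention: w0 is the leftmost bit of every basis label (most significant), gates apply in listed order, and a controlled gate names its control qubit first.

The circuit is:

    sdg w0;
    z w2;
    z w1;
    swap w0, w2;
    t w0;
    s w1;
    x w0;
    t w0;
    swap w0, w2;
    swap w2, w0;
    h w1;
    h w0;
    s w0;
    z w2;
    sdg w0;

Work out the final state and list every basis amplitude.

The resulting statevector has amplitude exp(I*pi/4)/2 on |000>, 0 on |001>, exp(I*pi/4)/2 on |010>, 0 on |011>, -exp(I*pi/4)/2 on |100>, 0 on |101>, -exp(I*pi/4)/2 on |110>, 0 on |111>.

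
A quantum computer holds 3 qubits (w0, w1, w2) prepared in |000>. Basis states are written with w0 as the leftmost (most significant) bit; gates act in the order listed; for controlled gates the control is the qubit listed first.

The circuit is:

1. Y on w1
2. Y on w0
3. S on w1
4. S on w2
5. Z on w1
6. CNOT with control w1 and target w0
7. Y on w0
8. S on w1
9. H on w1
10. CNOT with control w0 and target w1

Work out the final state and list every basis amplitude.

The final amplitudes are sqrt(2)*I/2 on |100>, -sqrt(2)*I/2 on |110>, and 0 on every other basis state.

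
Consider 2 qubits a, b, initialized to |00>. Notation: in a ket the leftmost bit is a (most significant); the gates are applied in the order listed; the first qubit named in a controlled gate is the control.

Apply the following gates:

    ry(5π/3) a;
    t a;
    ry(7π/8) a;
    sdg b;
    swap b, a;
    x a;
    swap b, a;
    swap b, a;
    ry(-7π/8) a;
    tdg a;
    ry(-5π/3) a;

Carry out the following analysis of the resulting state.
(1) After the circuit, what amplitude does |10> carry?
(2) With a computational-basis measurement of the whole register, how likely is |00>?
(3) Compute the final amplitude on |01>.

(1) The final state's coefficient on |10> equals sqrt(3)*sin(7*pi/16)*cos(7*pi/16)/2 + 3*exp(-I*pi/4)*cos(7*pi/16)**2/4 + exp(I*pi/4)*sin(7*pi/16)**2/4.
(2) Outcome |00> occurs with probability sqrt(2)/128 + sqrt(3)/32 + 11/64.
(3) The amplitude on |01> is -sqrt(12 - 6*sqrt(2))/16 + sqrt(sqrt(2) + 2)/8 + 1/2.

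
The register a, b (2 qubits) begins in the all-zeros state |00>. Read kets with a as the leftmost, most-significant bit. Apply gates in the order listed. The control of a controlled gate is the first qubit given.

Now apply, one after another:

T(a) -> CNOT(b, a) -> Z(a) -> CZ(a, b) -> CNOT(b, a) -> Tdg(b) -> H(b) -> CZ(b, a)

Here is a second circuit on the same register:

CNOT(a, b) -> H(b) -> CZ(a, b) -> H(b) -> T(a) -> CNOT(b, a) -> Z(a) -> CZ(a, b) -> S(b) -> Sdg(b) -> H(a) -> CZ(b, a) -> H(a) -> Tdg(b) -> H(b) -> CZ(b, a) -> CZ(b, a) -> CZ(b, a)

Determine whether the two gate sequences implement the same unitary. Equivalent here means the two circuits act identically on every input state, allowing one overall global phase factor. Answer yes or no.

Yes: on every input state the two circuits agree up to one overall phase factor.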